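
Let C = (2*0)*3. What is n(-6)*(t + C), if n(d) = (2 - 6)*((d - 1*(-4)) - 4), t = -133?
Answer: -3192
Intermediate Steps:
C = 0 (C = 0*3 = 0)
n(d) = -4*d (n(d) = -4*((d + 4) - 4) = -4*((4 + d) - 4) = -4*d)
n(-6)*(t + C) = (-4*(-6))*(-133 + 0) = 24*(-133) = -3192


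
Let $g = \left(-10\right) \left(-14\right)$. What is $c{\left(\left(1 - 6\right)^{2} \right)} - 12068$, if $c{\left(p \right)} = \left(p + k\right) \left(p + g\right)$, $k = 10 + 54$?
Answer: $2617$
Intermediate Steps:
$k = 64$
$g = 140$
$c{\left(p \right)} = \left(64 + p\right) \left(140 + p\right)$ ($c{\left(p \right)} = \left(p + 64\right) \left(p + 140\right) = \left(64 + p\right) \left(140 + p\right)$)
$c{\left(\left(1 - 6\right)^{2} \right)} - 12068 = \left(8960 + \left(\left(1 - 6\right)^{2}\right)^{2} + 204 \left(1 - 6\right)^{2}\right) - 12068 = \left(8960 + \left(\left(-5\right)^{2}\right)^{2} + 204 \left(-5\right)^{2}\right) - 12068 = \left(8960 + 25^{2} + 204 \cdot 25\right) - 12068 = \left(8960 + 625 + 5100\right) - 12068 = 14685 - 12068 = 2617$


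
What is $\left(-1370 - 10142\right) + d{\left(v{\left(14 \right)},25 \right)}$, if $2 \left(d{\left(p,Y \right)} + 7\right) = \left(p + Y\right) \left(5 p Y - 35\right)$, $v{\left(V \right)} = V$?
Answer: $\frac{43847}{2} \approx 21924.0$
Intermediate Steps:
$d{\left(p,Y \right)} = -7 + \frac{\left(-35 + 5 Y p\right) \left(Y + p\right)}{2}$ ($d{\left(p,Y \right)} = -7 + \frac{\left(p + Y\right) \left(5 p Y - 35\right)}{2} = -7 + \frac{\left(Y + p\right) \left(5 Y p - 35\right)}{2} = -7 + \frac{\left(Y + p\right) \left(-35 + 5 Y p\right)}{2} = -7 + \frac{\left(-35 + 5 Y p\right) \left(Y + p\right)}{2}$)
$\left(-1370 - 10142\right) + d{\left(v{\left(14 \right)},25 \right)} = \left(-1370 - 10142\right) - \left(\frac{1379}{2} - 21875 - 12250\right) = -11512 - \left(\frac{1379}{2} - 21875 - 12250\right) = -11512 - - \frac{66871}{2} = -11512 + \frac{66871}{2} = \frac{43847}{2}$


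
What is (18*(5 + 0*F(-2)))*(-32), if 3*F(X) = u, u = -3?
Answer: -2880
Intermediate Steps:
F(X) = -1 (F(X) = (⅓)*(-3) = -1)
(18*(5 + 0*F(-2)))*(-32) = (18*(5 + 0*(-1)))*(-32) = (18*(5 + 0))*(-32) = (18*5)*(-32) = 90*(-32) = -2880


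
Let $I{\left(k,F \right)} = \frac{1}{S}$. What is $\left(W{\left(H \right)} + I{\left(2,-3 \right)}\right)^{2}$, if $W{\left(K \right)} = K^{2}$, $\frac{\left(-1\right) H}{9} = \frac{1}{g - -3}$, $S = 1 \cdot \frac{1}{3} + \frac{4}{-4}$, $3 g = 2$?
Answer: $\frac{1199025}{58564} \approx 20.474$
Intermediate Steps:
$g = \frac{2}{3}$ ($g = \frac{1}{3} \cdot 2 = \frac{2}{3} \approx 0.66667$)
$S = - \frac{2}{3}$ ($S = 1 \cdot \frac{1}{3} + 4 \left(- \frac{1}{4}\right) = \frac{1}{3} - 1 = - \frac{2}{3} \approx -0.66667$)
$H = - \frac{27}{11}$ ($H = - \frac{9}{\frac{2}{3} - -3} = - \frac{9}{\frac{2}{3} + 3} = - \frac{9}{\frac{11}{3}} = \left(-9\right) \frac{3}{11} = - \frac{27}{11} \approx -2.4545$)
$I{\left(k,F \right)} = - \frac{3}{2}$ ($I{\left(k,F \right)} = \frac{1}{- \frac{2}{3}} = - \frac{3}{2}$)
$\left(W{\left(H \right)} + I{\left(2,-3 \right)}\right)^{2} = \left(\left(- \frac{27}{11}\right)^{2} - \frac{3}{2}\right)^{2} = \left(\frac{729}{121} - \frac{3}{2}\right)^{2} = \left(\frac{1095}{242}\right)^{2} = \frac{1199025}{58564}$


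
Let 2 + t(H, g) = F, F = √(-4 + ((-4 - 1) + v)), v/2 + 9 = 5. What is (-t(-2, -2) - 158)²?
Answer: (156 + I*√17)² ≈ 24319.0 + 1286.4*I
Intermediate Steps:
v = -8 (v = -18 + 2*5 = -18 + 10 = -8)
F = I*√17 (F = √(-4 + ((-4 - 1) - 8)) = √(-4 + (-5 - 8)) = √(-4 - 13) = √(-17) = I*√17 ≈ 4.1231*I)
t(H, g) = -2 + I*√17
(-t(-2, -2) - 158)² = (-(-2 + I*√17) - 158)² = ((2 - I*√17) - 158)² = (-156 - I*√17)²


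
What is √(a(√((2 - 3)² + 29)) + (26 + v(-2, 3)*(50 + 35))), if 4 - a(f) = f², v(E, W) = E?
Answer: I*√170 ≈ 13.038*I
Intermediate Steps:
a(f) = 4 - f²
√(a(√((2 - 3)² + 29)) + (26 + v(-2, 3)*(50 + 35))) = √((4 - (√((2 - 3)² + 29))²) + (26 - 2*(50 + 35))) = √((4 - (√((-1)² + 29))²) + (26 - 2*85)) = √((4 - (√(1 + 29))²) + (26 - 170)) = √((4 - (√30)²) - 144) = √((4 - 1*30) - 144) = √((4 - 30) - 144) = √(-26 - 144) = √(-170) = I*√170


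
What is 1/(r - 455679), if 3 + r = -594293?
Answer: -1/1049975 ≈ -9.5240e-7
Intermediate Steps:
r = -594296 (r = -3 - 594293 = -594296)
1/(r - 455679) = 1/(-594296 - 455679) = 1/(-1049975) = -1/1049975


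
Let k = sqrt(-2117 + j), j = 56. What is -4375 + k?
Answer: -4375 + 3*I*sqrt(229) ≈ -4375.0 + 45.398*I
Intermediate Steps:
k = 3*I*sqrt(229) (k = sqrt(-2117 + 56) = sqrt(-2061) = 3*I*sqrt(229) ≈ 45.398*I)
-4375 + k = -4375 + 3*I*sqrt(229)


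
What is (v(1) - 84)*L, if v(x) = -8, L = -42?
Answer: 3864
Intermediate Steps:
(v(1) - 84)*L = (-8 - 84)*(-42) = -92*(-42) = 3864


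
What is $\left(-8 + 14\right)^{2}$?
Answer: $36$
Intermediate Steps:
$\left(-8 + 14\right)^{2} = 6^{2} = 36$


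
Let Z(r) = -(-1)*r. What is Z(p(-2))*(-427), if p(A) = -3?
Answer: 1281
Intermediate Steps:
Z(r) = r
Z(p(-2))*(-427) = -3*(-427) = 1281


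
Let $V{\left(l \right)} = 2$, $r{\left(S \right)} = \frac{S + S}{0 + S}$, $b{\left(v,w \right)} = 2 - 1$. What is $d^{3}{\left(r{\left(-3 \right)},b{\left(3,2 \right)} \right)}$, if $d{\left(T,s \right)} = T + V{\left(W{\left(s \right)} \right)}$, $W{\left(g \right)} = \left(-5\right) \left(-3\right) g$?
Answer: $64$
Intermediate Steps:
$b{\left(v,w \right)} = 1$
$W{\left(g \right)} = 15 g$
$r{\left(S \right)} = 2$ ($r{\left(S \right)} = \frac{2 S}{S} = 2$)
$d{\left(T,s \right)} = 2 + T$ ($d{\left(T,s \right)} = T + 2 = 2 + T$)
$d^{3}{\left(r{\left(-3 \right)},b{\left(3,2 \right)} \right)} = \left(2 + 2\right)^{3} = 4^{3} = 64$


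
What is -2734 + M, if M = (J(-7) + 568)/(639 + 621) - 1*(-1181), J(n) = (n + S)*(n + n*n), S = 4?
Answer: -978169/630 ≈ -1552.6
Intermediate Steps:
J(n) = (4 + n)*(n + n**2) (J(n) = (n + 4)*(n + n*n) = (4 + n)*(n + n**2))
M = 744251/630 (M = (-7*(4 + (-7)**2 + 5*(-7)) + 568)/(639 + 621) - 1*(-1181) = (-7*(4 + 49 - 35) + 568)/1260 + 1181 = (-7*18 + 568)*(1/1260) + 1181 = (-126 + 568)*(1/1260) + 1181 = 442*(1/1260) + 1181 = 221/630 + 1181 = 744251/630 ≈ 1181.4)
-2734 + M = -2734 + 744251/630 = -978169/630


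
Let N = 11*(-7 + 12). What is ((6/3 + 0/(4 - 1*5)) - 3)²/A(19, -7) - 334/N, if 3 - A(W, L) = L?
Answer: -657/110 ≈ -5.9727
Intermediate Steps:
A(W, L) = 3 - L
N = 55 (N = 11*5 = 55)
((6/3 + 0/(4 - 1*5)) - 3)²/A(19, -7) - 334/N = ((6/3 + 0/(4 - 1*5)) - 3)²/(3 - 1*(-7)) - 334/55 = ((6*(⅓) + 0/(4 - 5)) - 3)²/(3 + 7) - 334*1/55 = ((2 + 0/(-1)) - 3)²/10 - 334/55 = ((2 + 0*(-1)) - 3)²*(⅒) - 334/55 = ((2 + 0) - 3)²*(⅒) - 334/55 = (2 - 3)²*(⅒) - 334/55 = (-1)²*(⅒) - 334/55 = 1*(⅒) - 334/55 = ⅒ - 334/55 = -657/110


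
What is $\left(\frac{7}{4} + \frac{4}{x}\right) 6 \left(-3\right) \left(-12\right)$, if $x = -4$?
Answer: $162$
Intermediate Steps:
$\left(\frac{7}{4} + \frac{4}{x}\right) 6 \left(-3\right) \left(-12\right) = \left(\frac{7}{4} + \frac{4}{-4}\right) 6 \left(-3\right) \left(-12\right) = \left(7 \cdot \frac{1}{4} + 4 \left(- \frac{1}{4}\right)\right) \left(-18\right) \left(-12\right) = \left(\frac{7}{4} - 1\right) \left(-18\right) \left(-12\right) = \frac{3}{4} \left(-18\right) \left(-12\right) = \left(- \frac{27}{2}\right) \left(-12\right) = 162$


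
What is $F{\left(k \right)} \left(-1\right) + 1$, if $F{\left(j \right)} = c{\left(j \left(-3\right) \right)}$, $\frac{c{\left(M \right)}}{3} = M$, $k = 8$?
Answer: $73$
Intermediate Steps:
$c{\left(M \right)} = 3 M$
$F{\left(j \right)} = - 9 j$ ($F{\left(j \right)} = 3 j \left(-3\right) = 3 \left(- 3 j\right) = - 9 j$)
$F{\left(k \right)} \left(-1\right) + 1 = \left(-9\right) 8 \left(-1\right) + 1 = \left(-72\right) \left(-1\right) + 1 = 72 + 1 = 73$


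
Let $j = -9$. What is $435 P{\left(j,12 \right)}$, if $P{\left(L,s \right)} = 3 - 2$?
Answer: $435$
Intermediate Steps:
$P{\left(L,s \right)} = 1$ ($P{\left(L,s \right)} = 3 - 2 = 1$)
$435 P{\left(j,12 \right)} = 435 \cdot 1 = 435$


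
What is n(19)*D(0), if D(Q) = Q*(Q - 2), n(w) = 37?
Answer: 0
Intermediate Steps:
D(Q) = Q*(-2 + Q)
n(19)*D(0) = 37*(0*(-2 + 0)) = 37*(0*(-2)) = 37*0 = 0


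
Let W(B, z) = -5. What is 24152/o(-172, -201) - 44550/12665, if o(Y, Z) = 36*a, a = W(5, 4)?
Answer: -15695204/113985 ≈ -137.70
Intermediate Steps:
a = -5
o(Y, Z) = -180 (o(Y, Z) = 36*(-5) = -180)
24152/o(-172, -201) - 44550/12665 = 24152/(-180) - 44550/12665 = 24152*(-1/180) - 44550*1/12665 = -6038/45 - 8910/2533 = -15695204/113985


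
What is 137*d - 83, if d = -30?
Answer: -4193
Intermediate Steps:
137*d - 83 = 137*(-30) - 83 = -4110 - 83 = -4193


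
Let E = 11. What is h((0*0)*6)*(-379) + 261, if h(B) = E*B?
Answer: 261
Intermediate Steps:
h(B) = 11*B
h((0*0)*6)*(-379) + 261 = (11*((0*0)*6))*(-379) + 261 = (11*(0*6))*(-379) + 261 = (11*0)*(-379) + 261 = 0*(-379) + 261 = 0 + 261 = 261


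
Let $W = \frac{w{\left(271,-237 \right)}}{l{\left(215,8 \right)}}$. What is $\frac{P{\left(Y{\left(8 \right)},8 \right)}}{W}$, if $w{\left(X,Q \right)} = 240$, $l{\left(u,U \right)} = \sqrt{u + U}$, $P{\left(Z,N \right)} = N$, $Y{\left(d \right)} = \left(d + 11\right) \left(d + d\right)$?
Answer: $\frac{\sqrt{223}}{30} \approx 0.49777$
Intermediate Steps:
$Y{\left(d \right)} = 2 d \left(11 + d\right)$ ($Y{\left(d \right)} = \left(11 + d\right) 2 d = 2 d \left(11 + d\right)$)
$l{\left(u,U \right)} = \sqrt{U + u}$
$W = \frac{240 \sqrt{223}}{223}$ ($W = \frac{240}{\sqrt{8 + 215}} = \frac{240}{\sqrt{223}} = 240 \frac{\sqrt{223}}{223} = \frac{240 \sqrt{223}}{223} \approx 16.072$)
$\frac{P{\left(Y{\left(8 \right)},8 \right)}}{W} = \frac{8}{\frac{240}{223} \sqrt{223}} = 8 \frac{\sqrt{223}}{240} = \frac{\sqrt{223}}{30}$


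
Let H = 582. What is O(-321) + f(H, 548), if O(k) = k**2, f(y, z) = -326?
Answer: 102715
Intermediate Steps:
O(-321) + f(H, 548) = (-321)**2 - 326 = 103041 - 326 = 102715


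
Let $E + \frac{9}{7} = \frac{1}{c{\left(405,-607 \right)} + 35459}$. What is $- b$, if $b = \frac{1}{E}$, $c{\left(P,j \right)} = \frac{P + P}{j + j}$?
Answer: $\frac{21523208}{27672089} \approx 0.77779$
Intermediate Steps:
$c{\left(P,j \right)} = \frac{P}{j}$ ($c{\left(P,j \right)} = \frac{2 P}{2 j} = 2 P \frac{1}{2 j} = \frac{P}{j}$)
$E = - \frac{27672089}{21523208}$ ($E = - \frac{9}{7} + \frac{1}{\frac{405}{-607} + 35459} = - \frac{9}{7} + \frac{1}{405 \left(- \frac{1}{607}\right) + 35459} = - \frac{9}{7} + \frac{1}{- \frac{405}{607} + 35459} = - \frac{9}{7} + \frac{1}{\frac{21523208}{607}} = - \frac{9}{7} + \frac{607}{21523208} = - \frac{27672089}{21523208} \approx -1.2857$)
$b = - \frac{21523208}{27672089}$ ($b = \frac{1}{- \frac{27672089}{21523208}} = - \frac{21523208}{27672089} \approx -0.77779$)
$- b = \left(-1\right) \left(- \frac{21523208}{27672089}\right) = \frac{21523208}{27672089}$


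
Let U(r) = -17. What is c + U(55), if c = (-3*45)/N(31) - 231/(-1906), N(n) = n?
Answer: -1254611/59086 ≈ -21.234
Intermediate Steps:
c = -250149/59086 (c = -3*45/31 - 231/(-1906) = -135*1/31 - 231*(-1/1906) = -135/31 + 231/1906 = -250149/59086 ≈ -4.2336)
c + U(55) = -250149/59086 - 17 = -1254611/59086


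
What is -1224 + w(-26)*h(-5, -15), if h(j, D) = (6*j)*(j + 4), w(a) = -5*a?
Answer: 2676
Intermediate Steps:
h(j, D) = 6*j*(4 + j) (h(j, D) = (6*j)*(4 + j) = 6*j*(4 + j))
-1224 + w(-26)*h(-5, -15) = -1224 + (-5*(-26))*(6*(-5)*(4 - 5)) = -1224 + 130*(6*(-5)*(-1)) = -1224 + 130*30 = -1224 + 3900 = 2676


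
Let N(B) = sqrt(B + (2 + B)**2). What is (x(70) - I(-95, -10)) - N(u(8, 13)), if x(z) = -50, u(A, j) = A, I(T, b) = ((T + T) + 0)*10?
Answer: 1850 - 6*sqrt(3) ≈ 1839.6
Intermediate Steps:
I(T, b) = 20*T (I(T, b) = (2*T + 0)*10 = (2*T)*10 = 20*T)
(x(70) - I(-95, -10)) - N(u(8, 13)) = (-50 - 20*(-95)) - sqrt(8 + (2 + 8)**2) = (-50 - 1*(-1900)) - sqrt(8 + 10**2) = (-50 + 1900) - sqrt(8 + 100) = 1850 - sqrt(108) = 1850 - 6*sqrt(3)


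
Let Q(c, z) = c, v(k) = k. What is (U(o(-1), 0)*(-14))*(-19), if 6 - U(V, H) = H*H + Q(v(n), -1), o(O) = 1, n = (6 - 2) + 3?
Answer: -266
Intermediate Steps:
n = 7 (n = 4 + 3 = 7)
U(V, H) = -1 - H**2 (U(V, H) = 6 - (H*H + 7) = 6 - (H**2 + 7) = 6 - (7 + H**2) = 6 + (-7 - H**2) = -1 - H**2)
(U(o(-1), 0)*(-14))*(-19) = ((-1 - 1*0**2)*(-14))*(-19) = ((-1 - 1*0)*(-14))*(-19) = ((-1 + 0)*(-14))*(-19) = -1*(-14)*(-19) = 14*(-19) = -266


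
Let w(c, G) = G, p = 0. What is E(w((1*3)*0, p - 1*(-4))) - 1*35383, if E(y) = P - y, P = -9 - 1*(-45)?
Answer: -35351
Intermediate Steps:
P = 36 (P = -9 + 45 = 36)
E(y) = 36 - y
E(w((1*3)*0, p - 1*(-4))) - 1*35383 = (36 - (0 - 1*(-4))) - 1*35383 = (36 - (0 + 4)) - 35383 = (36 - 1*4) - 35383 = (36 - 4) - 35383 = 32 - 35383 = -35351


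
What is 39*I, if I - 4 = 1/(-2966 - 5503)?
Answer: 440375/2823 ≈ 156.00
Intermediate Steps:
I = 33875/8469 (I = 4 + 1/(-2966 - 5503) = 4 + 1/(-8469) = 4 - 1/8469 = 33875/8469 ≈ 3.9999)
39*I = 39*(33875/8469) = 440375/2823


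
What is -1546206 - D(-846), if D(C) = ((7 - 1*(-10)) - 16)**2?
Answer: -1546207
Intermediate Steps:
D(C) = 1 (D(C) = ((7 + 10) - 16)**2 = (17 - 16)**2 = 1**2 = 1)
-1546206 - D(-846) = -1546206 - 1*1 = -1546206 - 1 = -1546207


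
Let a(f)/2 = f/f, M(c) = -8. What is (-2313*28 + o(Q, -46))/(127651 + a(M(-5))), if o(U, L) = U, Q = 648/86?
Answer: -928176/1829693 ≈ -0.50729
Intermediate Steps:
Q = 324/43 (Q = 648*(1/86) = 324/43 ≈ 7.5349)
a(f) = 2 (a(f) = 2*(f/f) = 2*1 = 2)
(-2313*28 + o(Q, -46))/(127651 + a(M(-5))) = (-2313*28 + 324/43)/(127651 + 2) = (-64764 + 324/43)/127653 = -2784528/43*1/127653 = -928176/1829693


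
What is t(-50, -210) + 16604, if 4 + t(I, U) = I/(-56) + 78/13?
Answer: 464993/28 ≈ 16607.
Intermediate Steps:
t(I, U) = 2 - I/56 (t(I, U) = -4 + (I/(-56) + 78/13) = -4 + (I*(-1/56) + 78*(1/13)) = -4 + (-I/56 + 6) = -4 + (6 - I/56) = 2 - I/56)
t(-50, -210) + 16604 = (2 - 1/56*(-50)) + 16604 = (2 + 25/28) + 16604 = 81/28 + 16604 = 464993/28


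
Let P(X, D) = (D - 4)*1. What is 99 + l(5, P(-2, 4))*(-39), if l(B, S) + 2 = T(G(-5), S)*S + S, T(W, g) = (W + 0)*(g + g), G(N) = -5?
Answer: 177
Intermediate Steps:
T(W, g) = 2*W*g (T(W, g) = W*(2*g) = 2*W*g)
P(X, D) = -4 + D (P(X, D) = (-4 + D)*1 = -4 + D)
l(B, S) = -2 + S - 10*S² (l(B, S) = -2 + ((2*(-5)*S)*S + S) = -2 + ((-10*S)*S + S) = -2 + (-10*S² + S) = -2 + (S - 10*S²) = -2 + S - 10*S²)
99 + l(5, P(-2, 4))*(-39) = 99 + (-2 + (-4 + 4) - 10*(-4 + 4)²)*(-39) = 99 + (-2 + 0 - 10*0²)*(-39) = 99 + (-2 + 0 - 10*0)*(-39) = 99 + (-2 + 0 + 0)*(-39) = 99 - 2*(-39) = 99 + 78 = 177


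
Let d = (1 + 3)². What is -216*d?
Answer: -3456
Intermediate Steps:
d = 16 (d = 4² = 16)
-216*d = -216*16 = -3456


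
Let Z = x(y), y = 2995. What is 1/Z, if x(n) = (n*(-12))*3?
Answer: -1/107820 ≈ -9.2747e-6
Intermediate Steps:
x(n) = -36*n (x(n) = -12*n*3 = -36*n)
Z = -107820 (Z = -36*2995 = -107820)
1/Z = 1/(-107820) = -1/107820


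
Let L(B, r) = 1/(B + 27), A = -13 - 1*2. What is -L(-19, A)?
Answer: -1/8 ≈ -0.12500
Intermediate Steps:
A = -15 (A = -13 - 2 = -15)
L(B, r) = 1/(27 + B)
-L(-19, A) = -1/(27 - 19) = -1/8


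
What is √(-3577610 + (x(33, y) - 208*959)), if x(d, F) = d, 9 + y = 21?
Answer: I*√3777049 ≈ 1943.5*I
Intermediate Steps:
y = 12 (y = -9 + 21 = 12)
√(-3577610 + (x(33, y) - 208*959)) = √(-3577610 + (33 - 208*959)) = √(-3577610 + (33 - 199472)) = √(-3577610 - 199439) = √(-3777049) = I*√3777049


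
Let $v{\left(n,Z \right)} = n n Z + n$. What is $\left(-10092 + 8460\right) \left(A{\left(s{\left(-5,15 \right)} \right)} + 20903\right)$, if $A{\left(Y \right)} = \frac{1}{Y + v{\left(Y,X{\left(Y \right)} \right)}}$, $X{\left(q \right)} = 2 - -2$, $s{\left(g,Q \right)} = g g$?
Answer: $- \frac{852842416}{25} \approx -3.4114 \cdot 10^{7}$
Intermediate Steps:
$s{\left(g,Q \right)} = g^{2}$
$X{\left(q \right)} = 4$ ($X{\left(q \right)} = 2 + 2 = 4$)
$v{\left(n,Z \right)} = n + Z n^{2}$ ($v{\left(n,Z \right)} = n^{2} Z + n = Z n^{2} + n = n + Z n^{2}$)
$A{\left(Y \right)} = \frac{1}{Y + Y \left(1 + 4 Y\right)}$
$\left(-10092 + 8460\right) \left(A{\left(s{\left(-5,15 \right)} \right)} + 20903\right) = \left(-10092 + 8460\right) \left(\frac{1}{2 \left(-5\right)^{2} \left(1 + 2 \left(-5\right)^{2}\right)} + 20903\right) = - 1632 \left(\frac{1}{2 \cdot 25 \left(1 + 2 \cdot 25\right)} + 20903\right) = - 1632 \left(\frac{1}{2} \cdot \frac{1}{25} \frac{1}{1 + 50} + 20903\right) = - 1632 \left(\frac{1}{2} \cdot \frac{1}{25} \cdot \frac{1}{51} + 20903\right) = - 1632 \left(\frac{1}{2550} + 20903\right) = \left(-1632\right) \frac{53302651}{2550} = - \frac{852842416}{25}$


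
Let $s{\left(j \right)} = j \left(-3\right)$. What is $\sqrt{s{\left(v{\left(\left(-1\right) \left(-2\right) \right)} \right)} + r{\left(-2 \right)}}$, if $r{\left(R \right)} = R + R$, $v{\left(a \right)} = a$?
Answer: $i \sqrt{10} \approx 3.1623 i$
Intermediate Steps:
$s{\left(j \right)} = - 3 j$
$r{\left(R \right)} = 2 R$
$\sqrt{s{\left(v{\left(\left(-1\right) \left(-2\right) \right)} \right)} + r{\left(-2 \right)}} = \sqrt{- 3 \left(\left(-1\right) \left(-2\right)\right) + 2 \left(-2\right)} = \sqrt{\left(-3\right) 2 - 4} = \sqrt{-6 - 4} = \sqrt{-10} = i \sqrt{10}$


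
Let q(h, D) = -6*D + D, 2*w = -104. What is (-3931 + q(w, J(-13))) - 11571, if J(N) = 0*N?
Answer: -15502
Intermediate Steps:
J(N) = 0
w = -52 (w = (½)*(-104) = -52)
q(h, D) = -5*D
(-3931 + q(w, J(-13))) - 11571 = (-3931 - 5*0) - 11571 = (-3931 + 0) - 11571 = -3931 - 11571 = -15502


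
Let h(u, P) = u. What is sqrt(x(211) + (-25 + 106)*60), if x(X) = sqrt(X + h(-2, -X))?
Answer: sqrt(4860 + sqrt(209)) ≈ 69.817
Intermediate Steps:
x(X) = sqrt(-2 + X) (x(X) = sqrt(X - 2) = sqrt(-2 + X))
sqrt(x(211) + (-25 + 106)*60) = sqrt(sqrt(-2 + 211) + (-25 + 106)*60) = sqrt(sqrt(209) + 81*60) = sqrt(sqrt(209) + 4860) = sqrt(4860 + sqrt(209))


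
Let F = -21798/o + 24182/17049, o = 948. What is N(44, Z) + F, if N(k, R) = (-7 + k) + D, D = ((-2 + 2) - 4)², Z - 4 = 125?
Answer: 84650065/2693742 ≈ 31.425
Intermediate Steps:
Z = 129 (Z = 4 + 125 = 129)
D = 16 (D = (0 - 4)² = (-4)² = 16)
N(k, R) = 9 + k (N(k, R) = (-7 + k) + 16 = 9 + k)
F = -58118261/2693742 (F = -21798/948 + 24182/17049 = -21798*1/948 + 24182*(1/17049) = -3633/158 + 24182/17049 = -58118261/2693742 ≈ -21.575)
N(44, Z) + F = (9 + 44) - 58118261/2693742 = 53 - 58118261/2693742 = 84650065/2693742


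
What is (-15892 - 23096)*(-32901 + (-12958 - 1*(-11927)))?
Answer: 1322940816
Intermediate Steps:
(-15892 - 23096)*(-32901 + (-12958 - 1*(-11927))) = -38988*(-32901 + (-12958 + 11927)) = -38988*(-32901 - 1031) = -38988*(-33932) = 1322940816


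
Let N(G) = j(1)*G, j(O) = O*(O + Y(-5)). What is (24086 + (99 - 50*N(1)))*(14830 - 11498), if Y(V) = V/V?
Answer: 80251220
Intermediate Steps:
Y(V) = 1
j(O) = O*(1 + O) (j(O) = O*(O + 1) = O*(1 + O))
N(G) = 2*G (N(G) = (1*(1 + 1))*G = (1*2)*G = 2*G)
(24086 + (99 - 50*N(1)))*(14830 - 11498) = (24086 + (99 - 100))*(14830 - 11498) = (24086 + (99 - 50*2))*3332 = (24086 + (99 - 100))*3332 = (24086 - 1)*3332 = 24085*3332 = 80251220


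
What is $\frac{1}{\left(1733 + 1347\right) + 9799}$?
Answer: $\frac{1}{12879} \approx 7.7646 \cdot 10^{-5}$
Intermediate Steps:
$\frac{1}{\left(1733 + 1347\right) + 9799} = \frac{1}{3080 + 9799} = \frac{1}{12879}$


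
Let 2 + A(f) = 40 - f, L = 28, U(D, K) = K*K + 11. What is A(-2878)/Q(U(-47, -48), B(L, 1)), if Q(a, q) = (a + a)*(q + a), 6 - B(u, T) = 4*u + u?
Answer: 486/1683005 ≈ 0.00028877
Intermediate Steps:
U(D, K) = 11 + K² (U(D, K) = K² + 11 = 11 + K²)
B(u, T) = 6 - 5*u (B(u, T) = 6 - (4*u + u) = 6 - 5*u)
A(f) = 38 - f (A(f) = -2 + (40 - f) = 38 - f)
Q(a, q) = 2*a*(a + q) (Q(a, q) = (2*a)*(a + q) = 2*a*(a + q))
A(-2878)/Q(U(-47, -48), B(L, 1)) = (38 - 1*(-2878))/((2*(11 + (-48)²)*((11 + (-48)²) + (6 - 5*28)))) = (38 + 2878)/((2*(11 + 2304)*((11 + 2304) + (6 - 140)))) = 2916/((2*2315*(2315 - 134))) = 2916/((2*2315*2181)) = 2916/10098030 = 2916*(1/10098030) = 486/1683005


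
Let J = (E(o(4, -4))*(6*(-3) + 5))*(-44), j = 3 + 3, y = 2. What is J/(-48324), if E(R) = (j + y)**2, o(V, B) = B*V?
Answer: -9152/12081 ≈ -0.75755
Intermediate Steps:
j = 6
E(R) = 64 (E(R) = (6 + 2)**2 = 8**2 = 64)
J = 36608 (J = (64*(6*(-3) + 5))*(-44) = (64*(-18 + 5))*(-44) = (64*(-13))*(-44) = -832*(-44) = 36608)
J/(-48324) = 36608/(-48324) = 36608*(-1/48324) = -9152/12081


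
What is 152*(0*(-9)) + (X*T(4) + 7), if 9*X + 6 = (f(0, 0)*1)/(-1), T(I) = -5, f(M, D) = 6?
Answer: 41/3 ≈ 13.667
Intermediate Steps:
X = -4/3 (X = -⅔ + ((6*1)/(-1))/9 = -⅔ + (6*(-1))/9 = -⅔ + (⅑)*(-6) = -⅔ - ⅔ = -4/3 ≈ -1.3333)
152*(0*(-9)) + (X*T(4) + 7) = 152*(0*(-9)) + (-4/3*(-5) + 7) = 152*0 + (20/3 + 7) = 0 + 41/3 = 41/3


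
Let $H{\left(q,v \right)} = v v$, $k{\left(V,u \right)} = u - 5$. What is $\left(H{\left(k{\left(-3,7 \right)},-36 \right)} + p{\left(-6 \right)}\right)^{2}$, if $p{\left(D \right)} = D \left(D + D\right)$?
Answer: $1871424$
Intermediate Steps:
$k{\left(V,u \right)} = -5 + u$ ($k{\left(V,u \right)} = u - 5 = -5 + u$)
$H{\left(q,v \right)} = v^{2}$
$p{\left(D \right)} = 2 D^{2}$ ($p{\left(D \right)} = D 2 D = 2 D^{2}$)
$\left(H{\left(k{\left(-3,7 \right)},-36 \right)} + p{\left(-6 \right)}\right)^{2} = \left(\left(-36\right)^{2} + 2 \left(-6\right)^{2}\right)^{2} = \left(1296 + 2 \cdot 36\right)^{2} = \left(1296 + 72\right)^{2} = 1368^{2} = 1871424$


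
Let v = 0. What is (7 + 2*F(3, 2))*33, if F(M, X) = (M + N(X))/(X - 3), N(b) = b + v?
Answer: -99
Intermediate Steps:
N(b) = b (N(b) = b + 0 = b)
F(M, X) = (M + X)/(-3 + X) (F(M, X) = (M + X)/(X - 3) = (M + X)/(-3 + X))
(7 + 2*F(3, 2))*33 = (7 + 2*((3 + 2)/(-3 + 2)))*33 = (7 + 2*(5/(-1)))*33 = (7 + 2*(-1*5))*33 = (7 + 2*(-5))*33 = (7 - 10)*33 = -3*33 = -99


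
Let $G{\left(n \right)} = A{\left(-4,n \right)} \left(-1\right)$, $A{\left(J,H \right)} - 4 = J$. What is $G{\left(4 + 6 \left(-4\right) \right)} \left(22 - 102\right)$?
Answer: $0$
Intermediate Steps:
$A{\left(J,H \right)} = 4 + J$
$G{\left(n \right)} = 0$ ($G{\left(n \right)} = \left(4 - 4\right) \left(-1\right) = 0 \left(-1\right) = 0$)
$G{\left(4 + 6 \left(-4\right) \right)} \left(22 - 102\right) = 0 \left(22 - 102\right) = 0 \left(-80\right) = 0$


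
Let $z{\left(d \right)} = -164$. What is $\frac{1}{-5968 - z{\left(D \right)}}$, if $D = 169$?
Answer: $- \frac{1}{5804} \approx -0.00017229$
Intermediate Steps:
$\frac{1}{-5968 - z{\left(D \right)}} = \frac{1}{-5968 - -164} = \frac{1}{-5968 + 164} = \frac{1}{-5804} = - \frac{1}{5804}$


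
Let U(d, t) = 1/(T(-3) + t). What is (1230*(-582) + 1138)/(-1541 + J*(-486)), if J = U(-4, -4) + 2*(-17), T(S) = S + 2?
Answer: -3573610/75401 ≈ -47.395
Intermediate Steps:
T(S) = 2 + S
U(d, t) = 1/(-1 + t) (U(d, t) = 1/((2 - 3) + t) = 1/(-1 + t))
J = -171/5 (J = 1/(-1 - 4) + 2*(-17) = 1/(-5) - 34 = -⅕ - 34 = -171/5 ≈ -34.200)
(1230*(-582) + 1138)/(-1541 + J*(-486)) = (1230*(-582) + 1138)/(-1541 - 171/5*(-486)) = (-715860 + 1138)/(-1541 + 83106/5) = -714722/75401/5 = -714722*5/75401 = -3573610/75401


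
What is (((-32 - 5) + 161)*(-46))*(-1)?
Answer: 5704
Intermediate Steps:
(((-32 - 5) + 161)*(-46))*(-1) = ((-37 + 161)*(-46))*(-1) = (124*(-46))*(-1) = -5704*(-1) = 5704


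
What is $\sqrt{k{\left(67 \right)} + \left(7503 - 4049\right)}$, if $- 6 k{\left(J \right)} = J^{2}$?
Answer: $\frac{\sqrt{97410}}{6} \approx 52.018$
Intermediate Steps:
$k{\left(J \right)} = - \frac{J^{2}}{6}$
$\sqrt{k{\left(67 \right)} + \left(7503 - 4049\right)} = \sqrt{- \frac{67^{2}}{6} + \left(7503 - 4049\right)} = \sqrt{\left(- \frac{1}{6}\right) 4489 + \left(7503 - 4049\right)} = \sqrt{- \frac{4489}{6} + 3454} = \sqrt{\frac{16235}{6}} = \frac{\sqrt{97410}}{6}$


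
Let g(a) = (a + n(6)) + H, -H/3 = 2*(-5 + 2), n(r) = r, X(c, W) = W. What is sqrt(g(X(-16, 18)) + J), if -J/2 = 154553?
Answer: 2*I*sqrt(77266) ≈ 555.94*I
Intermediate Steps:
J = -309106 (J = -2*154553 = -309106)
H = 18 (H = -6*(-5 + 2) = -6*(-3) = -3*(-6) = 18)
g(a) = 24 + a (g(a) = (a + 6) + 18 = (6 + a) + 18 = 24 + a)
sqrt(g(X(-16, 18)) + J) = sqrt((24 + 18) - 309106) = sqrt(42 - 309106) = sqrt(-309064) = 2*I*sqrt(77266)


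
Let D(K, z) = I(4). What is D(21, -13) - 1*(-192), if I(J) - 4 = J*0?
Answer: 196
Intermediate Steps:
I(J) = 4 (I(J) = 4 + J*0 = 4 + 0 = 4)
D(K, z) = 4
D(21, -13) - 1*(-192) = 4 - 1*(-192) = 4 + 192 = 196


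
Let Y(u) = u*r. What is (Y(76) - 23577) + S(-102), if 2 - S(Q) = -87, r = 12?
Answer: -22576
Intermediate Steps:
Y(u) = 12*u (Y(u) = u*12 = 12*u)
S(Q) = 89 (S(Q) = 2 - 1*(-87) = 2 + 87 = 89)
(Y(76) - 23577) + S(-102) = (12*76 - 23577) + 89 = (912 - 23577) + 89 = -22665 + 89 = -22576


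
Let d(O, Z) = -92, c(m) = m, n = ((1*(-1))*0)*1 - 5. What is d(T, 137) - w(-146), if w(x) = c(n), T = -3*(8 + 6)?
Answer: -87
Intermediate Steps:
n = -5 (n = -1*0*1 - 5 = 0*1 - 5 = 0 - 5 = -5)
T = -42 (T = -3*14 = -42)
w(x) = -5
d(T, 137) - w(-146) = -92 - 1*(-5) = -92 + 5 = -87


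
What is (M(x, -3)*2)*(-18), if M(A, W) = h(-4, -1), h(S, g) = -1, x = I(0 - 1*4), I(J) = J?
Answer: 36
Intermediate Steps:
x = -4 (x = 0 - 1*4 = 0 - 4 = -4)
M(A, W) = -1
(M(x, -3)*2)*(-18) = -1*2*(-18) = -2*(-18) = 36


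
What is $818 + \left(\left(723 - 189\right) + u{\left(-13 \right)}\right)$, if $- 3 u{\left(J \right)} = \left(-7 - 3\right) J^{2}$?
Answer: $\frac{5746}{3} \approx 1915.3$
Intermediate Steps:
$u{\left(J \right)} = \frac{10 J^{2}}{3}$ ($u{\left(J \right)} = - \frac{\left(-7 - 3\right) J^{2}}{3} = - \frac{\left(-10\right) J^{2}}{3} = \frac{10 J^{2}}{3}$)
$818 + \left(\left(723 - 189\right) + u{\left(-13 \right)}\right) = 818 + \left(\left(723 - 189\right) + \frac{10 \left(-13\right)^{2}}{3}\right) = 818 + \left(534 + \frac{10}{3} \cdot 169\right) = 818 + \left(534 + \frac{1690}{3}\right) = 818 + \frac{3292}{3} = \frac{5746}{3}$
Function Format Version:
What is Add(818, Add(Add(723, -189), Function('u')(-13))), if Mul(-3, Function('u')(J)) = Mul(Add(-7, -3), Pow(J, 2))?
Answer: Rational(5746, 3) ≈ 1915.3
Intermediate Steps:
Function('u')(J) = Mul(Rational(10, 3), Pow(J, 2)) (Function('u')(J) = Mul(Rational(-1, 3), Mul(Add(-7, -3), Pow(J, 2))) = Mul(Rational(-1, 3), Mul(-10, Pow(J, 2))) = Mul(Rational(10, 3), Pow(J, 2)))
Add(818, Add(Add(723, -189), Function('u')(-13))) = Add(818, Add(Add(723, -189), Mul(Rational(10, 3), Pow(-13, 2)))) = Add(818, Add(534, Mul(Rational(10, 3), 169))) = Add(818, Add(534, Rational(1690, 3))) = Add(818, Rational(3292, 3)) = Rational(5746, 3)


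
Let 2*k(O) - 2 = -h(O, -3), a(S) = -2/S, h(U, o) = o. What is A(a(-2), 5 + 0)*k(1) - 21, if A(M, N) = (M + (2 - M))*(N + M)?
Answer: 9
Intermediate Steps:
k(O) = 5/2 (k(O) = 1 + (-1*(-3))/2 = 1 + (½)*3 = 1 + 3/2 = 5/2)
A(M, N) = 2*M + 2*N (A(M, N) = 2*(M + N) = 2*M + 2*N)
A(a(-2), 5 + 0)*k(1) - 21 = (2*(-2/(-2)) + 2*(5 + 0))*(5/2) - 21 = (2*(-2*(-½)) + 2*5)*(5/2) - 21 = (2*1 + 10)*(5/2) - 21 = (2 + 10)*(5/2) - 21 = 12*(5/2) - 21 = 30 - 21 = 9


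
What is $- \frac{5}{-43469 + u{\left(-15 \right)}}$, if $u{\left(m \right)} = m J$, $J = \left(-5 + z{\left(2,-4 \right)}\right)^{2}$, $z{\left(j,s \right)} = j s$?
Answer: $\frac{5}{46004} \approx 0.00010869$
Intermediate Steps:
$J = 169$ ($J = \left(-5 + 2 \left(-4\right)\right)^{2} = \left(-5 - 8\right)^{2} = \left(-13\right)^{2} = 169$)
$u{\left(m \right)} = 169 m$ ($u{\left(m \right)} = m 169 = 169 m$)
$- \frac{5}{-43469 + u{\left(-15 \right)}} = - \frac{5}{-43469 + 169 \left(-15\right)} = - \frac{5}{-43469 - 2535} = - \frac{5}{-46004} = \left(-5\right) \left(- \frac{1}{46004}\right) = \frac{5}{46004}$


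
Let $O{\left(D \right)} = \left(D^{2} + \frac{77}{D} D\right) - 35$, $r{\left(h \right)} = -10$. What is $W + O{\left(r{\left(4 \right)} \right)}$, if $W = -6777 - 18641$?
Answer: $-25276$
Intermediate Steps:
$W = -25418$ ($W = -6777 - 18641 = -25418$)
$O{\left(D \right)} = 42 + D^{2}$ ($O{\left(D \right)} = \left(D^{2} + 77\right) - 35 = \left(77 + D^{2}\right) - 35 = 42 + D^{2}$)
$W + O{\left(r{\left(4 \right)} \right)} = -25418 + \left(42 + \left(-10\right)^{2}\right) = -25418 + \left(42 + 100\right) = -25418 + 142 = -25276$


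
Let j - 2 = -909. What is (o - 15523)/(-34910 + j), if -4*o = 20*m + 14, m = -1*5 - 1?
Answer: 10331/23878 ≈ 0.43266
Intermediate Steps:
j = -907 (j = 2 - 909 = -907)
m = -6 (m = -5 - 1 = -6)
o = 53/2 (o = -(20*(-6) + 14)/4 = -(-120 + 14)/4 = -¼*(-106) = 53/2 ≈ 26.500)
(o - 15523)/(-34910 + j) = (53/2 - 15523)/(-34910 - 907) = -30993/2/(-35817) = -30993/2*(-1/35817) = 10331/23878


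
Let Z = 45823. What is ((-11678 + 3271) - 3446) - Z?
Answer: -57676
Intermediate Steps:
((-11678 + 3271) - 3446) - Z = ((-11678 + 3271) - 3446) - 1*45823 = (-8407 - 3446) - 45823 = -11853 - 45823 = -57676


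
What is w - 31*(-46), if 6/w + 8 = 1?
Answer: 9976/7 ≈ 1425.1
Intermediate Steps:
w = -6/7 (w = 6/(-8 + 1) = 6/(-7) = 6*(-⅐) = -6/7 ≈ -0.85714)
w - 31*(-46) = -6/7 - 31*(-46) = -6/7 + 1426 = 9976/7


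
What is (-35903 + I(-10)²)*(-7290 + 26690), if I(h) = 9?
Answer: -694946800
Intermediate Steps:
(-35903 + I(-10)²)*(-7290 + 26690) = (-35903 + 9²)*(-7290 + 26690) = (-35903 + 81)*19400 = -35822*19400 = -694946800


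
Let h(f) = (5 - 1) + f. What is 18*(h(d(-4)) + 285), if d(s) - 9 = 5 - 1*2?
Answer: 5418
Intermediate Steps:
d(s) = 12 (d(s) = 9 + (5 - 1*2) = 9 + (5 - 2) = 9 + 3 = 12)
h(f) = 4 + f
18*(h(d(-4)) + 285) = 18*((4 + 12) + 285) = 18*(16 + 285) = 18*301 = 5418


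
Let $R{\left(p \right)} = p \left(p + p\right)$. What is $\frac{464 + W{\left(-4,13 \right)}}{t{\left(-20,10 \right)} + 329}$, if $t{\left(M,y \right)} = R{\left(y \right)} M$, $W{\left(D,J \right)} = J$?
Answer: $- \frac{477}{3671} \approx -0.12994$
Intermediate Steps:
$R{\left(p \right)} = 2 p^{2}$ ($R{\left(p \right)} = p 2 p = 2 p^{2}$)
$t{\left(M,y \right)} = 2 M y^{2}$ ($t{\left(M,y \right)} = 2 y^{2} M = 2 M y^{2}$)
$\frac{464 + W{\left(-4,13 \right)}}{t{\left(-20,10 \right)} + 329} = \frac{464 + 13}{2 \left(-20\right) 10^{2} + 329} = \frac{477}{2 \left(-20\right) 100 + 329} = \frac{477}{-4000 + 329} = \frac{477}{-3671} = 477 \left(- \frac{1}{3671}\right) = - \frac{477}{3671}$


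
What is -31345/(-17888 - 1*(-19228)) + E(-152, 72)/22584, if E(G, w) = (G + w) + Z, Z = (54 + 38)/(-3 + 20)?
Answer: -300898057/12861588 ≈ -23.395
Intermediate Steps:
Z = 92/17 ≈ 5.4118
E(G, w) = 92/17 + G + w (E(G, w) = (G + w) + 92/17 = 92/17 + G + w)
-31345/(-17888 - 1*(-19228)) + E(-152, 72)/22584 = -31345/(-17888 - 1*(-19228)) + (92/17 - 152 + 72)/22584 = -31345/(-17888 + 19228) - 1268/17*1/22584 = -31345/1340 - 317/95982 = -31345*1/1340 - 317/95982 = -6269/268 - 317/95982 = -300898057/12861588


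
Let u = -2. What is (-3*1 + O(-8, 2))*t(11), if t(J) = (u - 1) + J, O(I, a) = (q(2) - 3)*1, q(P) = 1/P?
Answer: -44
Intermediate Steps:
O(I, a) = -5/2 (O(I, a) = (1/2 - 3)*1 = -5/2*1 = -5/2)
t(J) = -3 + J (t(J) = (-2 - 1) + J = -3 + J)
(-3*1 + O(-8, 2))*t(11) = (-3*1 - 5/2)*(-3 + 11) = (-3 - 5/2)*8 = -11/2*8 = -44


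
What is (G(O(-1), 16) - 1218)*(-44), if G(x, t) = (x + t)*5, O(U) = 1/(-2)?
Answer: 50182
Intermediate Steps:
O(U) = -½ (O(U) = 1*(-½) = -½)
G(x, t) = 5*t + 5*x (G(x, t) = (t + x)*5 = 5*t + 5*x)
(G(O(-1), 16) - 1218)*(-44) = ((5*16 + 5*(-½)) - 1218)*(-44) = ((80 - 5/2) - 1218)*(-44) = (155/2 - 1218)*(-44) = -2281/2*(-44) = 50182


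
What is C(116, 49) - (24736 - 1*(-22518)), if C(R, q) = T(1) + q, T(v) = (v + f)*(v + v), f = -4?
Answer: -47211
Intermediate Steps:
T(v) = 2*v*(-4 + v) (T(v) = (v - 4)*(v + v) = (-4 + v)*(2*v) = 2*v*(-4 + v))
C(R, q) = -6 + q (C(R, q) = 2*1*(-4 + 1) + q = 2*1*(-3) + q = -6 + q)
C(116, 49) - (24736 - 1*(-22518)) = (-6 + 49) - (24736 - 1*(-22518)) = 43 - (24736 + 22518) = 43 - 1*47254 = 43 - 47254 = -47211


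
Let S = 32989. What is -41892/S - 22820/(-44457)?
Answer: -158511952/209513139 ≈ -0.75657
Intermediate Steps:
-41892/S - 22820/(-44457) = -41892/32989 - 22820/(-44457) = -41892*1/32989 - 22820*(-1/44457) = -41892/32989 + 3260/6351 = -158511952/209513139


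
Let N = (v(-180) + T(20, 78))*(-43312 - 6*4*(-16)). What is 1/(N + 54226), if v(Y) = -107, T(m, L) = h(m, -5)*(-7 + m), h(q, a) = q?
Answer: -1/6513758 ≈ -1.5352e-7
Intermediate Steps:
T(m, L) = m*(-7 + m)
N = -6567984 (N = (-107 + 20*(-7 + 20))*(-43312 - 6*4*(-16)) = (-107 + 20*13)*(-43312 - 24*(-16)) = (-107 + 260)*(-43312 + 384) = 153*(-42928) = -6567984)
1/(N + 54226) = 1/(-6567984 + 54226) = 1/(-6513758) = -1/6513758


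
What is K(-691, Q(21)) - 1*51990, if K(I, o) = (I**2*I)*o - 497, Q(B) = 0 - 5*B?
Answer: 34643581468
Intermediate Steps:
Q(B) = -5*B
K(I, o) = -497 + o*I**3 (K(I, o) = I**3*o - 497 = o*I**3 - 497 = -497 + o*I**3)
K(-691, Q(21)) - 1*51990 = (-497 - 5*21*(-691)**3) - 1*51990 = (-497 - 105*(-329939371)) - 51990 = (-497 + 34643633955) - 51990 = 34643633458 - 51990 = 34643581468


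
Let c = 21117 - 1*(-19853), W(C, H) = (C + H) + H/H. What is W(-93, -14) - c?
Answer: -41076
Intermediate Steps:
W(C, H) = 1 + C + H (W(C, H) = (C + H) + 1 = 1 + C + H)
c = 40970 (c = 21117 + 19853 = 40970)
W(-93, -14) - c = (1 - 93 - 14) - 1*40970 = -106 - 40970 = -41076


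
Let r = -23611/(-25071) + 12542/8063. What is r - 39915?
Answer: -8068211568820/202147473 ≈ -39913.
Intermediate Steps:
r = 504815975/202147473 (r = -23611*(-1/25071) + 12542*(1/8063) = 23611/25071 + 12542/8063 = 504815975/202147473 ≈ 2.4973)
r - 39915 = 504815975/202147473 - 39915 = -8068211568820/202147473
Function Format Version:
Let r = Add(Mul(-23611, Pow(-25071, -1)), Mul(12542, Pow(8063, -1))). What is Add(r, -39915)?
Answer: Rational(-8068211568820, 202147473) ≈ -39913.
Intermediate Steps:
r = Rational(504815975, 202147473) (r = Add(Mul(-23611, Rational(-1, 25071)), Mul(12542, Rational(1, 8063))) = Add(Rational(23611, 25071), Rational(12542, 8063)) = Rational(504815975, 202147473) ≈ 2.4973)
Add(r, -39915) = Add(Rational(504815975, 202147473), -39915) = Rational(-8068211568820, 202147473)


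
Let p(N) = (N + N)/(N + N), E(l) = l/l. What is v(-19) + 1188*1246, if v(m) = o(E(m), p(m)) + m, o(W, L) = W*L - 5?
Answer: 1480225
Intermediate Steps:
E(l) = 1
p(N) = 1 (p(N) = (2*N)/((2*N)) = (2*N)*(1/(2*N)) = 1)
o(W, L) = -5 + L*W (o(W, L) = L*W - 5 = -5 + L*W)
v(m) = -4 + m (v(m) = (-5 + 1*1) + m = (-5 + 1) + m = -4 + m)
v(-19) + 1188*1246 = (-4 - 19) + 1188*1246 = -23 + 1480248 = 1480225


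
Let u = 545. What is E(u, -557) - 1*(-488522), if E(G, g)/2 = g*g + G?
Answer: 1110110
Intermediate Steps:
E(G, g) = 2*G + 2*g**2 (E(G, g) = 2*(g*g + G) = 2*(g**2 + G) = 2*(G + g**2) = 2*G + 2*g**2)
E(u, -557) - 1*(-488522) = (2*545 + 2*(-557)**2) - 1*(-488522) = (1090 + 2*310249) + 488522 = (1090 + 620498) + 488522 = 621588 + 488522 = 1110110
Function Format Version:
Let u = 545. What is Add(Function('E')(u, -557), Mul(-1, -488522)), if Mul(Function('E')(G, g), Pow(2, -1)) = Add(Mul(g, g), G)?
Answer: 1110110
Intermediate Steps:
Function('E')(G, g) = Add(Mul(2, G), Mul(2, Pow(g, 2))) (Function('E')(G, g) = Mul(2, Add(Mul(g, g), G)) = Mul(2, Add(Pow(g, 2), G)) = Mul(2, Add(G, Pow(g, 2))) = Add(Mul(2, G), Mul(2, Pow(g, 2))))
Add(Function('E')(u, -557), Mul(-1, -488522)) = Add(Add(Mul(2, 545), Mul(2, Pow(-557, 2))), Mul(-1, -488522)) = Add(Add(1090, Mul(2, 310249)), 488522) = Add(Add(1090, 620498), 488522) = Add(621588, 488522) = 1110110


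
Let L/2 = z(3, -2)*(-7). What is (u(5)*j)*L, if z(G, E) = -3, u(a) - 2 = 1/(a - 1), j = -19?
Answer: -3591/2 ≈ -1795.5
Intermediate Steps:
u(a) = 2 + 1/(-1 + a) (u(a) = 2 + 1/(a - 1) = 2 + 1/(-1 + a))
L = 42 (L = 2*(-3*(-7)) = 2*21 = 42)
(u(5)*j)*L = (((-1 + 2*5)/(-1 + 5))*(-19))*42 = (((-1 + 10)/4)*(-19))*42 = (((¼)*9)*(-19))*42 = ((9/4)*(-19))*42 = -171/4*42 = -3591/2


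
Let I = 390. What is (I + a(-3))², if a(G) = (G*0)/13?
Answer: 152100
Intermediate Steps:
a(G) = 0 (a(G) = 0*(1/13) = 0)
(I + a(-3))² = (390 + 0)² = 390² = 152100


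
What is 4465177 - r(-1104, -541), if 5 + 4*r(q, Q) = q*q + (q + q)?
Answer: 16644105/4 ≈ 4.1610e+6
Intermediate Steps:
r(q, Q) = -5/4 + q/2 + q²/4 (r(q, Q) = -5/4 + (q*q + (q + q))/4 = -5/4 + (q² + 2*q)/4 = -5/4 + (q/2 + q²/4) = -5/4 + q/2 + q²/4)
4465177 - r(-1104, -541) = 4465177 - (-5/4 + (½)*(-1104) + (¼)*(-1104)²) = 4465177 - (-5/4 - 552 + (¼)*1218816) = 4465177 - (-5/4 - 552 + 304704) = 4465177 - 1*1216603/4 = 4465177 - 1216603/4 = 16644105/4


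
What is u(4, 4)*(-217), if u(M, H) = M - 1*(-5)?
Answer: -1953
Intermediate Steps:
u(M, H) = 5 + M (u(M, H) = M + 5 = 5 + M)
u(4, 4)*(-217) = (5 + 4)*(-217) = 9*(-217) = -1953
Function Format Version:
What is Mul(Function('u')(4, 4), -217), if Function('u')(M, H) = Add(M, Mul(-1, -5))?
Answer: -1953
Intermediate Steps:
Function('u')(M, H) = Add(5, M) (Function('u')(M, H) = Add(M, 5) = Add(5, M))
Mul(Function('u')(4, 4), -217) = Mul(Add(5, 4), -217) = Mul(9, -217) = -1953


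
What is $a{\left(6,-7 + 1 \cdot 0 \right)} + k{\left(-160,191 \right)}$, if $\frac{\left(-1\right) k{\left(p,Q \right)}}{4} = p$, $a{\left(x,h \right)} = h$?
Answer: $633$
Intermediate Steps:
$k{\left(p,Q \right)} = - 4 p$
$a{\left(6,-7 + 1 \cdot 0 \right)} + k{\left(-160,191 \right)} = \left(-7 + 1 \cdot 0\right) - -640 = \left(-7 + 0\right) + 640 = -7 + 640 = 633$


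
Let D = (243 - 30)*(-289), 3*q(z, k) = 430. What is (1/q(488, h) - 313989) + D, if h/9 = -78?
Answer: -161484777/430 ≈ -3.7555e+5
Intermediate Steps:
h = -702 (h = 9*(-78) = -702)
q(z, k) = 430/3 (q(z, k) = (1/3)*430 = 430/3)
D = -61557 (D = 213*(-289) = -61557)
(1/q(488, h) - 313989) + D = (1/(430/3) - 313989) - 61557 = (3/430 - 313989) - 61557 = -135015267/430 - 61557 = -161484777/430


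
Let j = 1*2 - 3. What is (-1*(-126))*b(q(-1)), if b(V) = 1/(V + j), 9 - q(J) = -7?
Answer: 42/5 ≈ 8.4000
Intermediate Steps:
j = -1 (j = 2 - 3 = -1)
q(J) = 16 (q(J) = 9 - 1*(-7) = 9 + 7 = 16)
b(V) = 1/(-1 + V) (b(V) = 1/(V - 1) = 1/(-1 + V))
(-1*(-126))*b(q(-1)) = (-1*(-126))/(-1 + 16) = 126/15 = 126*(1/15) = 42/5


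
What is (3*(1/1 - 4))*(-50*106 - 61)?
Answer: 48249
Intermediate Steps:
(3*(1/1 - 4))*(-50*106 - 61) = (3*(1 - 4))*(-5300 - 61) = (3*(-3))*(-5361) = -9*(-5361) = 48249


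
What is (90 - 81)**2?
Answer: 81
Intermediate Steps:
(90 - 81)**2 = 9**2 = 81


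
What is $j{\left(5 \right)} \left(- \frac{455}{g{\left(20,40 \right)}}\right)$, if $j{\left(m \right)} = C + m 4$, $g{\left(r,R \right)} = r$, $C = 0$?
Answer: $-455$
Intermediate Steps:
$j{\left(m \right)} = 4 m$ ($j{\left(m \right)} = 0 + m 4 = 0 + 4 m = 4 m$)
$j{\left(5 \right)} \left(- \frac{455}{g{\left(20,40 \right)}}\right) = 4 \cdot 5 \left(- \frac{455}{20}\right) = 20 \left(\left(-455\right) \frac{1}{20}\right) = 20 \left(- \frac{91}{4}\right) = -455$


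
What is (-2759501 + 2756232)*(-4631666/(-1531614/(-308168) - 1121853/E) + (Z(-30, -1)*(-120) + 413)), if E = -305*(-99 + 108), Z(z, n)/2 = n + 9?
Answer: 345997105205031161/8331511327 ≈ 4.1529e+7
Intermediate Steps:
Z(z, n) = 18 + 2*n (Z(z, n) = 2*(n + 9) = 2*(9 + n) = 18 + 2*n)
E = -2745 (E = -305*9 = -2745)
(-2759501 + 2756232)*(-4631666/(-1531614/(-308168) - 1121853/E) + (Z(-30, -1)*(-120) + 413)) = (-2759501 + 2756232)*(-4631666/(-1531614/(-308168) - 1121853/(-2745)) + ((18 + 2*(-1))*(-120) + 413)) = -3269*(-4631666/(-1531614*(-1/308168) - 1121853*(-1/2745)) + ((18 - 2)*(-120) + 413)) = -3269*(-4631666/(109401/22012 + 373951/915) + (16*(-120) + 413)) = -3269*(-4631666/8331511327/20140980 + (-1920 + 413)) = -3269*(-4631666*20140980/8331511327 - 1507) = -3269*(-93286292272680/8331511327 - 1507) = -3269*(-105841879842469/8331511327) = 345997105205031161/8331511327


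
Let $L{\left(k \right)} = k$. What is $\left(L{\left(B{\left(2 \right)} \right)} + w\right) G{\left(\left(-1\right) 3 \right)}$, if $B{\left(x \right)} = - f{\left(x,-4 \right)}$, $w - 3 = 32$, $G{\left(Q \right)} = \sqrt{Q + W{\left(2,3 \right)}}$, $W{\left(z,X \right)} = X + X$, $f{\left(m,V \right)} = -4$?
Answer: $39 \sqrt{3} \approx 67.55$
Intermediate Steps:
$W{\left(z,X \right)} = 2 X$
$G{\left(Q \right)} = \sqrt{6 + Q}$ ($G{\left(Q \right)} = \sqrt{Q + 2 \cdot 3} = \sqrt{Q + 6} = \sqrt{6 + Q}$)
$w = 35$ ($w = 3 + 32 = 35$)
$B{\left(x \right)} = 4$ ($B{\left(x \right)} = \left(-1\right) \left(-4\right) = 4$)
$\left(L{\left(B{\left(2 \right)} \right)} + w\right) G{\left(\left(-1\right) 3 \right)} = \left(4 + 35\right) \sqrt{6 - 3} = 39 \sqrt{6 - 3} = 39 \sqrt{3}$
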